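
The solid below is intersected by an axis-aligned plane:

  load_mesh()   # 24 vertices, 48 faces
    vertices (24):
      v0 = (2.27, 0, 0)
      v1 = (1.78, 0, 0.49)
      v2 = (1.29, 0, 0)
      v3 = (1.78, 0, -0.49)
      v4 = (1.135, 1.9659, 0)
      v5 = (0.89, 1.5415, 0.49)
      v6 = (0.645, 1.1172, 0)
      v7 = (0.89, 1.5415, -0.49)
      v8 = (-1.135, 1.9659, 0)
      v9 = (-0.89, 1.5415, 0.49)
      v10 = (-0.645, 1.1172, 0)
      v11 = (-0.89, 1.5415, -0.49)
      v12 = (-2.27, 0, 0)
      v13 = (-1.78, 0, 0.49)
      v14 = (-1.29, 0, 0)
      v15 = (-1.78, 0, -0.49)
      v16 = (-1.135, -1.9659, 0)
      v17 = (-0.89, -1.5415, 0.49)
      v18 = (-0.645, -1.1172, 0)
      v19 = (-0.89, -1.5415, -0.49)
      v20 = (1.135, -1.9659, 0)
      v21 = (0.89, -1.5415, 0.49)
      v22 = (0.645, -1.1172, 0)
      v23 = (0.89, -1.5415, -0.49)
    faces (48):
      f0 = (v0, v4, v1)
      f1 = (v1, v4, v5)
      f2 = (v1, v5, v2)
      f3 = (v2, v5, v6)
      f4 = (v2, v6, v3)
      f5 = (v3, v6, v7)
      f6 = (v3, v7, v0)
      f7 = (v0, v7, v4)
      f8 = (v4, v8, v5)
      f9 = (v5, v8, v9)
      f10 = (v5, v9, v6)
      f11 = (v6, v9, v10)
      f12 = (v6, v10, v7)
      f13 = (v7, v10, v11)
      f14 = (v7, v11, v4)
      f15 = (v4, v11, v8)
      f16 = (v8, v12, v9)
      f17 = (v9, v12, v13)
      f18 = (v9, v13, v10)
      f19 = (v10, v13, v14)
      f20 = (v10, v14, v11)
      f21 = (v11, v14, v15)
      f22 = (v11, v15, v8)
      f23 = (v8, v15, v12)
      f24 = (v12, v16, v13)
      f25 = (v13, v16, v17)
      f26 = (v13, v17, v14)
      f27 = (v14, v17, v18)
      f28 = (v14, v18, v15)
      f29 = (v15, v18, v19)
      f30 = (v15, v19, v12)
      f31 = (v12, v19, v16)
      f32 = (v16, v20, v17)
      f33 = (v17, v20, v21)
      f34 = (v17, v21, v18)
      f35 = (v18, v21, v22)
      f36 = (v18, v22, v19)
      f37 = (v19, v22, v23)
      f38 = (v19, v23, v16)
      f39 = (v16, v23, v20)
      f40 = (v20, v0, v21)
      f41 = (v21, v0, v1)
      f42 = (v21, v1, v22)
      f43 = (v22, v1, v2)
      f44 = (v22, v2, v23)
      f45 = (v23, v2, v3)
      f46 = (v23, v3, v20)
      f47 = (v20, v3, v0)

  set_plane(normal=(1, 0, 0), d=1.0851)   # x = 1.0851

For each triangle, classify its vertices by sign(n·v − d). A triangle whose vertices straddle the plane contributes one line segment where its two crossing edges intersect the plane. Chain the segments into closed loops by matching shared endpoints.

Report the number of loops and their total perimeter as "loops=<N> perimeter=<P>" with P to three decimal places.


Straddling triangles (20 of 48):
  (v1,v4,v5) [++-] → (1.0851, 1.87946, 0.0998)–(1.0851, 1.20358, 0.49)  len=0.7804
  (v1,v5,v2) [+-+] → (1.0851, 1.20358, 0.49)–(1.0851, 0.789633, 0.251003)  len=0.4780
  (v2,v5,v6) [+--] → (1.0851, 0.789633, 0.251003)–(1.0851, 0.354906, 0)  len=0.5020
  (v2,v6,v3) [+-+] → (1.0851, 0.354906, 0)–(1.0851, 0.684002, -0.189999)  len=0.3800
  (v3,v6,v7) [+--] → (1.0851, 0.684002, -0.189999)–(1.0851, 1.20358, -0.49)  len=0.6000
  (v3,v7,v0) [+-+] → (1.0851, 1.20358, -0.49)–(1.0851, 1.32357, -0.420725)  len=0.1385
  (v0,v7,v4) [+-+] → (1.0851, 1.32357, -0.420725)–(1.0851, 1.87946, -0.0998)  len=0.6419
  (v4,v8,v5) [+--] → (1.0851, 1.9659, 0)–(1.0851, 1.87946, 0.0998)  len=0.1320
  (v7,v11,v4) [--+] → (1.0851, 1.95544, -0.0120746)–(1.0851, 1.87946, -0.0998)  len=0.1161
  (v4,v11,v8) [+--] → (1.0851, 1.95544, -0.0120746)–(1.0851, 1.9659, 0)  len=0.0160
  (v16,v20,v17) [-+-] → (1.0851, -1.9659, 0)–(1.0851, -1.95544, 0.0120746)  len=0.0160
  (v17,v20,v21) [-+-] → (1.0851, -1.95544, 0.0120746)–(1.0851, -1.87946, 0.0998)  len=0.1161
  (v16,v23,v20) [--+] → (1.0851, -1.87946, -0.0998)–(1.0851, -1.9659, 0)  len=0.1320
  (v20,v0,v21) [++-] → (1.0851, -1.32357, 0.420725)–(1.0851, -1.87946, 0.0998)  len=0.6419
  (v21,v0,v1) [-++] → (1.0851, -1.32357, 0.420725)–(1.0851, -1.20358, 0.49)  len=0.1385
  (v21,v1,v22) [-+-] → (1.0851, -1.20358, 0.49)–(1.0851, -0.684002, 0.189999)  len=0.6000
  (v22,v1,v2) [-++] → (1.0851, -0.684002, 0.189999)–(1.0851, -0.354906, 0)  len=0.3800
  (v22,v2,v23) [-+-] → (1.0851, -0.354906, 0)–(1.0851, -0.789633, -0.251003)  len=0.5020
  (v23,v2,v3) [-++] → (1.0851, -0.789633, -0.251003)–(1.0851, -1.20358, -0.49)  len=0.4780
  (v23,v3,v20) [-++] → (1.0851, -1.20358, -0.49)–(1.0851, -1.87946, -0.0998)  len=0.7804

Chained into 2 loop(s):
  loop 1: 10 segments, perimeter = 3.7849
  loop 2: 10 segments, perimeter = 3.7849
Total perimeter = 7.570

loops=2 perimeter=7.570


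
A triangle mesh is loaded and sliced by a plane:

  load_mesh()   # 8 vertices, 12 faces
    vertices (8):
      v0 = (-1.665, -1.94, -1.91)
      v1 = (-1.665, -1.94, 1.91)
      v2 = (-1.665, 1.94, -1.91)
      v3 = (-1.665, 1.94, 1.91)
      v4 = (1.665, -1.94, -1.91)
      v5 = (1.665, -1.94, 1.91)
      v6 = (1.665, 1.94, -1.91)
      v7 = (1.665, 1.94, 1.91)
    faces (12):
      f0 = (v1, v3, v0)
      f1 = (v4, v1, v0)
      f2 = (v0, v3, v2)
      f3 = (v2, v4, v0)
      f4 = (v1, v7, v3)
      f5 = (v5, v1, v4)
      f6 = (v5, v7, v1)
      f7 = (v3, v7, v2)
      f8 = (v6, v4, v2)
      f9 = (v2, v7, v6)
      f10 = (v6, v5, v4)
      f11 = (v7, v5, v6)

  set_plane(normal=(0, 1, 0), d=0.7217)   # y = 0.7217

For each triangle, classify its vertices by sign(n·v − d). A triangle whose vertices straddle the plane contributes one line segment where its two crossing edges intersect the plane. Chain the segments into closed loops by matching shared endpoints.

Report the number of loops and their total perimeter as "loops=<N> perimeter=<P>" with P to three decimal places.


loops=1 perimeter=14.300

Straddling triangles (8 of 12):
  (v1,v3,v0) [-+-] → (-1.665, 0.7217, 1.91)–(-1.665, 0.7217, 0.71054)  len=1.1995
  (v0,v3,v2) [-++] → (-1.665, 0.7217, 0.71054)–(-1.665, 0.7217, -1.91)  len=2.6205
  (v2,v4,v0) [+--] → (-0.619397, 0.7217, -1.91)–(-1.665, 0.7217, -1.91)  len=1.0456
  (v1,v7,v3) [-++] → (0.619397, 0.7217, 1.91)–(-1.665, 0.7217, 1.91)  len=2.2844
  (v5,v7,v1) [-+-] → (1.665, 0.7217, 1.91)–(0.619397, 0.7217, 1.91)  len=1.0456
  (v6,v4,v2) [+-+] → (1.665, 0.7217, -1.91)–(-0.619397, 0.7217, -1.91)  len=2.2844
  (v6,v5,v4) [+--] → (1.665, 0.7217, -0.71054)–(1.665, 0.7217, -1.91)  len=1.1995
  (v7,v5,v6) [+-+] → (1.665, 0.7217, 1.91)–(1.665, 0.7217, -0.71054)  len=2.6205

Chained into 1 loop(s):
  loop 1: 8 segments, perimeter = 14.3000
Total perimeter = 14.300


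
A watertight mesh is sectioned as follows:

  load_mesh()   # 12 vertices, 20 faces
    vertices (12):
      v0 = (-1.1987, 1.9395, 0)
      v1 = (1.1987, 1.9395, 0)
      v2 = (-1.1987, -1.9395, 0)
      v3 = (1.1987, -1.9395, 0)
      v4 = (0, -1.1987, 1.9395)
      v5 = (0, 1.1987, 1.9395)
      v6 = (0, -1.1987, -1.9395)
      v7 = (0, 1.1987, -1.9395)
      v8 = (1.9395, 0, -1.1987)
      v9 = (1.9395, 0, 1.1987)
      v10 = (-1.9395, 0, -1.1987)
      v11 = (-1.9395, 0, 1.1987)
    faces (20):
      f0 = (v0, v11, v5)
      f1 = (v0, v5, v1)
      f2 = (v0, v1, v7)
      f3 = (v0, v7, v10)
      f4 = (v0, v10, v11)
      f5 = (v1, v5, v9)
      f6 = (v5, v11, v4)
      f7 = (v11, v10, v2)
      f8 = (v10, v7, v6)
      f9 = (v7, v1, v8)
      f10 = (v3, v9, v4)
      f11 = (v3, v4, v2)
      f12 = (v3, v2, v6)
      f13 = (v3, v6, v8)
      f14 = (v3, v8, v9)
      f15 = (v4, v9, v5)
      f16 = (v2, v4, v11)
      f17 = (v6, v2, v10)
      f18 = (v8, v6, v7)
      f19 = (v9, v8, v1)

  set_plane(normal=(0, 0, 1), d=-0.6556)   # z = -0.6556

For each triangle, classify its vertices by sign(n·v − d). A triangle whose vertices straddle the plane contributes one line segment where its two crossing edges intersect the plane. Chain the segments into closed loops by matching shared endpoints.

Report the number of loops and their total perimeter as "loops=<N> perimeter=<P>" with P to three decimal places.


loops=1 perimeter=11.521

Straddling triangles (10 of 20):
  (v0,v1,v7) [++-] → (0.793509, 1.68909, -0.6556)–(-0.793509, 1.68909, -0.6556)  len=1.5870
  (v0,v7,v10) [+--] → (-0.793509, 1.68909, -0.6556)–(-1.60386, 0.878737, -0.6556)  len=1.1460
  (v0,v10,v11) [+-+] → (-1.60386, 0.878737, -0.6556)–(-1.9395, 0, -0.6556)  len=0.9407
  (v11,v10,v2) [+-+] → (-1.9395, 0, -0.6556)–(-1.60386, -0.878737, -0.6556)  len=0.9407
  (v7,v1,v8) [-+-] → (0.793509, 1.68909, -0.6556)–(1.60386, 0.878737, -0.6556)  len=1.1460
  (v3,v2,v6) [++-] → (-0.793509, -1.68909, -0.6556)–(0.793509, -1.68909, -0.6556)  len=1.5870
  (v3,v6,v8) [+--] → (0.793509, -1.68909, -0.6556)–(1.60386, -0.878737, -0.6556)  len=1.1460
  (v3,v8,v9) [+-+] → (1.60386, -0.878737, -0.6556)–(1.9395, 0, -0.6556)  len=0.9407
  (v6,v2,v10) [-+-] → (-0.793509, -1.68909, -0.6556)–(-1.60386, -0.878737, -0.6556)  len=1.1460
  (v9,v8,v1) [+-+] → (1.9395, 0, -0.6556)–(1.60386, 0.878737, -0.6556)  len=0.9407

Chained into 1 loop(s):
  loop 1: 10 segments, perimeter = 11.5207
Total perimeter = 11.521


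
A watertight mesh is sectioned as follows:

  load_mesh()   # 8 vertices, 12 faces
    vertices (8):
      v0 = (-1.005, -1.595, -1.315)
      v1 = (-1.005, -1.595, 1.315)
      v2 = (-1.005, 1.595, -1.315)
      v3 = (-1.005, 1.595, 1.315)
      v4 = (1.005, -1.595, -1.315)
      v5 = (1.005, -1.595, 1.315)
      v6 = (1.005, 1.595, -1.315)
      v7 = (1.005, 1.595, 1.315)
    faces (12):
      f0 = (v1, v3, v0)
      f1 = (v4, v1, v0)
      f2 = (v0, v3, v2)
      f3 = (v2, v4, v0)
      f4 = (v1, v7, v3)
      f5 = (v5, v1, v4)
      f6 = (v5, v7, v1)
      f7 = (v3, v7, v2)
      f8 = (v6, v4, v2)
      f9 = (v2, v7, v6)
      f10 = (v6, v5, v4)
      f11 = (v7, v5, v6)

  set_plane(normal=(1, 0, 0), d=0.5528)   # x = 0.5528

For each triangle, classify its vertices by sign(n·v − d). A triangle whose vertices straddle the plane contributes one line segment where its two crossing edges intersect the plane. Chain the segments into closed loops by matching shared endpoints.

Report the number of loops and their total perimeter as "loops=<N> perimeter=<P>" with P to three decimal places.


Straddling triangles (8 of 12):
  (v4,v1,v0) [+--] → (0.5528, -1.595, -0.723315)–(0.5528, -1.595, -1.315)  len=0.5917
  (v2,v4,v0) [-+-] → (0.5528, -0.877329, -1.315)–(0.5528, -1.595, -1.315)  len=0.7177
  (v1,v7,v3) [-+-] → (0.5528, 0.877329, 1.315)–(0.5528, 1.595, 1.315)  len=0.7177
  (v5,v1,v4) [+-+] → (0.5528, -1.595, 1.315)–(0.5528, -1.595, -0.723315)  len=2.0383
  (v5,v7,v1) [++-] → (0.5528, 0.877329, 1.315)–(0.5528, -1.595, 1.315)  len=2.4723
  (v3,v7,v2) [-+-] → (0.5528, 1.595, 1.315)–(0.5528, 1.595, 0.723315)  len=0.5917
  (v6,v4,v2) [++-] → (0.5528, -0.877329, -1.315)–(0.5528, 1.595, -1.315)  len=2.4723
  (v2,v7,v6) [-++] → (0.5528, 1.595, 0.723315)–(0.5528, 1.595, -1.315)  len=2.0383

Chained into 1 loop(s):
  loop 1: 8 segments, perimeter = 11.6400
Total perimeter = 11.640

loops=1 perimeter=11.640


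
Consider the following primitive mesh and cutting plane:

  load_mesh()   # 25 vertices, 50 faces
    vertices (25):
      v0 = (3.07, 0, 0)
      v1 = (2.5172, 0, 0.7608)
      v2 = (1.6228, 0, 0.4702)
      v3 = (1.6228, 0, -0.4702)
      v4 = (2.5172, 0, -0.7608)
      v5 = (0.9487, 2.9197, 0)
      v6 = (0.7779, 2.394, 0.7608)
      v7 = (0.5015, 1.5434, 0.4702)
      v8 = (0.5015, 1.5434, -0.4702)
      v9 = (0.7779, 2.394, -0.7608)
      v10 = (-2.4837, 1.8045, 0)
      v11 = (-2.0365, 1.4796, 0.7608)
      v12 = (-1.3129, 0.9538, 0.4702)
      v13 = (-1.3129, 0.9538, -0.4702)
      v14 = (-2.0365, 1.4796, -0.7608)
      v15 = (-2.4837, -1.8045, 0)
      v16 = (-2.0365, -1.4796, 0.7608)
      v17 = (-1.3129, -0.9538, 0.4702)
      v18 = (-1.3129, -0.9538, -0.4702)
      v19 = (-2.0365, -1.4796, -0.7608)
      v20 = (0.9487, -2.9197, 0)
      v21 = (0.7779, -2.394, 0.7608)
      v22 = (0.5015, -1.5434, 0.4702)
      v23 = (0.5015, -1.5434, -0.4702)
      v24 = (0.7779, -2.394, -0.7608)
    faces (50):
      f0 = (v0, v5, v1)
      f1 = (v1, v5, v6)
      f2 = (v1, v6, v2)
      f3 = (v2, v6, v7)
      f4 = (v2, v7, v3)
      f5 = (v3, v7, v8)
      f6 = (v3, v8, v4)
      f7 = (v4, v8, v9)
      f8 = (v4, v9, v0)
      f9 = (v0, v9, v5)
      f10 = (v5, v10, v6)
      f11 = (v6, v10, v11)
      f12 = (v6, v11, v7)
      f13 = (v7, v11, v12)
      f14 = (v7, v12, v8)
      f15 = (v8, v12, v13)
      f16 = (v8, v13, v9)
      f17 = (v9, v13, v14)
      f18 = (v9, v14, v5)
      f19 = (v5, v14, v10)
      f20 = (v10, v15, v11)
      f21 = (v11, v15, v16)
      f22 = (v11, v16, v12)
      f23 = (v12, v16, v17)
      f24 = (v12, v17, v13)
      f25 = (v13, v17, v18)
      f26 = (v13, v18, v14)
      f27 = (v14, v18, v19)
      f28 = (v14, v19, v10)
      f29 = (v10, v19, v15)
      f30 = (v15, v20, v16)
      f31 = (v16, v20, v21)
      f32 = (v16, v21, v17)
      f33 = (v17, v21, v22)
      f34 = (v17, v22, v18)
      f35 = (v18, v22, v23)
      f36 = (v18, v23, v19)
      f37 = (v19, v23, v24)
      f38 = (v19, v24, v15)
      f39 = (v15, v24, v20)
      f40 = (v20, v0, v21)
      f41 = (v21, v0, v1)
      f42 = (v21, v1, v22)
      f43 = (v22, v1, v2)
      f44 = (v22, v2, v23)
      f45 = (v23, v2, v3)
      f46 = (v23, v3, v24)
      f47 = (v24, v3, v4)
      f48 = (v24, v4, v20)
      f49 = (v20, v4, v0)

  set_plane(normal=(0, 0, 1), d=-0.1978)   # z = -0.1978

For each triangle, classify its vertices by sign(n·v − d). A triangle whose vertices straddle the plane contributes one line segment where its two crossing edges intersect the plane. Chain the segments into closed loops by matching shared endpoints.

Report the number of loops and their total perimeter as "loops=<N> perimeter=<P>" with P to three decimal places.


loops=2 perimeter=26.739

Straddling triangles (20 of 50):
  (v2,v7,v3) [++-] → (1.298, 0.447067, -0.1978)–(1.6228, 0, -0.1978)  len=0.5526
  (v3,v7,v8) [-+-] → (1.298, 0.447067, -0.1978)–(0.5015, 1.5434, -0.1978)  len=1.3551
  (v4,v9,v0) [--+] → (2.47408, 0.622415, -0.1978)–(2.92628, 0, -0.1978)  len=0.7693
  (v0,v9,v5) [+-+] → (2.47408, 0.622415, -0.1978)–(0.904294, 2.78302, -0.1978)  len=2.6707
  (v7,v12,v8) [++-] → (-0.0240663, 1.37261, -0.1978)–(0.5015, 1.5434, -0.1978)  len=0.5526
  (v8,v12,v13) [-+-] → (-0.0240663, 1.37261, -0.1978)–(-1.3129, 0.9538, -0.1978)  len=1.3552
  (v9,v14,v5) [--+] → (0.172579, 2.54529, -0.1978)–(0.904294, 2.78302, -0.1978)  len=0.7694
  (v5,v14,v10) [+-+] → (0.172579, 2.54529, -0.1978)–(-2.36743, 1.72003, -0.1978)  len=2.6707
  (v12,v17,v13) [++-] → (-1.3129, 0.401237, -0.1978)–(-1.3129, 0.9538, -0.1978)  len=0.5526
  (v13,v17,v18) [-+-] → (-1.3129, 0.401237, -0.1978)–(-1.3129, -0.9538, -0.1978)  len=1.3550
  (v14,v19,v10) [--+] → (-2.36743, 0.950669, -0.1978)–(-2.36743, 1.72003, -0.1978)  len=0.7694
  (v10,v19,v15) [+-+] → (-2.36743, 0.950669, -0.1978)–(-2.36743, -1.72003, -0.1978)  len=2.6707
  (v17,v22,v18) [++-] → (-0.787334, -1.12459, -0.1978)–(-1.3129, -0.9538, -0.1978)  len=0.5526
  (v18,v22,v23) [-+-] → (-0.787334, -1.12459, -0.1978)–(0.5015, -1.5434, -0.1978)  len=1.3552
  (v19,v24,v15) [--+] → (-1.63572, -1.95776, -0.1978)–(-2.36743, -1.72003, -0.1978)  len=0.7694
  (v15,v24,v20) [+-+] → (-1.63572, -1.95776, -0.1978)–(0.904294, -2.78302, -0.1978)  len=2.6707
  (v22,v2,v23) [++-] → (0.8263, -1.09633, -0.1978)–(0.5015, -1.5434, -0.1978)  len=0.5526
  (v23,v2,v3) [-+-] → (0.8263, -1.09633, -0.1978)–(1.6228, 0, -0.1978)  len=1.3551
  (v24,v4,v20) [--+] → (1.35649, -2.16061, -0.1978)–(0.904294, -2.78302, -0.1978)  len=0.7693
  (v20,v4,v0) [+-+] → (1.35649, -2.16061, -0.1978)–(2.92628, 0, -0.1978)  len=2.6707

Chained into 2 loop(s):
  loop 1: 10 segments, perimeter = 9.5386
  loop 2: 10 segments, perimeter = 17.2002
Total perimeter = 26.739


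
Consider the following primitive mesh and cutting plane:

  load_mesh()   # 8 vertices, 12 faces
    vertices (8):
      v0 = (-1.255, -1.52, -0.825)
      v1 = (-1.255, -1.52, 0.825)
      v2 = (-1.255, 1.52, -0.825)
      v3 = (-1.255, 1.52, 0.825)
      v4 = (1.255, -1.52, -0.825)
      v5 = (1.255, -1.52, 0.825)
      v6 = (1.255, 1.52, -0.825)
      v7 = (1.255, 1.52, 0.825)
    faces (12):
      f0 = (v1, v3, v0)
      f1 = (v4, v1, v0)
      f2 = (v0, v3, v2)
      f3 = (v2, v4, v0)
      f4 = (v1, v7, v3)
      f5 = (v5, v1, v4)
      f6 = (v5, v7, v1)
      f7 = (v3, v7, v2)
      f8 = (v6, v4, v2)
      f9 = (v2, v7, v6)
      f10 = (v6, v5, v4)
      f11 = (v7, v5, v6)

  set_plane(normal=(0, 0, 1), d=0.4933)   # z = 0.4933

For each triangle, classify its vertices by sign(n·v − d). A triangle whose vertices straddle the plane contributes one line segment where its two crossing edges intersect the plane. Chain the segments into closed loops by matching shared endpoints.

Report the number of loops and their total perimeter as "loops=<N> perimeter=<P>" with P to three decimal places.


loops=1 perimeter=11.100

Straddling triangles (8 of 12):
  (v1,v3,v0) [++-] → (-1.255, 0.908868, 0.4933)–(-1.255, -1.52, 0.4933)  len=2.4289
  (v4,v1,v0) [-+-] → (-0.750414, -1.52, 0.4933)–(-1.255, -1.52, 0.4933)  len=0.5046
  (v0,v3,v2) [-+-] → (-1.255, 0.908868, 0.4933)–(-1.255, 1.52, 0.4933)  len=0.6111
  (v5,v1,v4) [++-] → (-0.750414, -1.52, 0.4933)–(1.255, -1.52, 0.4933)  len=2.0054
  (v3,v7,v2) [++-] → (0.750414, 1.52, 0.4933)–(-1.255, 1.52, 0.4933)  len=2.0054
  (v2,v7,v6) [-+-] → (0.750414, 1.52, 0.4933)–(1.255, 1.52, 0.4933)  len=0.5046
  (v6,v5,v4) [-+-] → (1.255, -0.908868, 0.4933)–(1.255, -1.52, 0.4933)  len=0.6111
  (v7,v5,v6) [++-] → (1.255, -0.908868, 0.4933)–(1.255, 1.52, 0.4933)  len=2.4289

Chained into 1 loop(s):
  loop 1: 8 segments, perimeter = 11.1000
Total perimeter = 11.100


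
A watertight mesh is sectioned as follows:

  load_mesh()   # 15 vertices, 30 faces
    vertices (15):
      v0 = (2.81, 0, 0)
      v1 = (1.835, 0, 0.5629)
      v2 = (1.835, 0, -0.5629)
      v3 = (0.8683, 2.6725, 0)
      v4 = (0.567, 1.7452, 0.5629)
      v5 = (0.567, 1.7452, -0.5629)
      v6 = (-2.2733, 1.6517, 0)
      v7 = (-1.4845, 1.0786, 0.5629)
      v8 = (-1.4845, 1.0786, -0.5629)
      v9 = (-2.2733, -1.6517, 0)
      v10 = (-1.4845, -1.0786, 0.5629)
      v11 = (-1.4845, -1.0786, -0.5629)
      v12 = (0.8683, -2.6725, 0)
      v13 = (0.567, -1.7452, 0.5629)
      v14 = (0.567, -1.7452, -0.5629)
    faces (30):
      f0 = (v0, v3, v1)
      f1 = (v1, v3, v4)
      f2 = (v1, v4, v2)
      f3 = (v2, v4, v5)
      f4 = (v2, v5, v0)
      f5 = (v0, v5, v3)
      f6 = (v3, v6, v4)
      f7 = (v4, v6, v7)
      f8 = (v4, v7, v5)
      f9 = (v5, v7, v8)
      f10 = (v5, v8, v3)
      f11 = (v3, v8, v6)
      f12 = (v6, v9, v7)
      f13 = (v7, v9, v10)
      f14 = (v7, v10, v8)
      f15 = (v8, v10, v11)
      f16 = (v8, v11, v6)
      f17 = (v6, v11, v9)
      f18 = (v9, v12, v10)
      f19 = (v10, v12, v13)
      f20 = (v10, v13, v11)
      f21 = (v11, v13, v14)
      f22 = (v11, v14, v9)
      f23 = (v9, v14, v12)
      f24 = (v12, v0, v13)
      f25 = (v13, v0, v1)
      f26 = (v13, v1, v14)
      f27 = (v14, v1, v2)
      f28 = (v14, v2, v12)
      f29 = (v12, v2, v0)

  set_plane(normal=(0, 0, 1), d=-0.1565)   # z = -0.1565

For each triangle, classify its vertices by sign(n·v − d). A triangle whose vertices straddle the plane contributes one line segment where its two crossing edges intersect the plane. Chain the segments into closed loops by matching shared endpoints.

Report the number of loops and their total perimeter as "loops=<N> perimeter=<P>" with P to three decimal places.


Straddling triangles (20 of 30):
  (v1,v4,v2) [++-] → (1.37727, 0.629996, -0.1565)–(1.835, 0, -0.1565)  len=0.7787
  (v2,v4,v5) [-+-] → (1.37727, 0.629996, -0.1565)–(0.567, 1.7452, -0.1565)  len=1.3785
  (v2,v5,v0) [--+] → (2.18639, 0.485208, -0.1565)–(2.53893, 0, -0.1565)  len=0.5998
  (v0,v5,v3) [+-+] → (2.18639, 0.485208, -0.1565)–(0.784531, 2.41469, -0.1565)  len=2.3850
  (v4,v7,v5) [++-] → (-0.173566, 1.50457, -0.1565)–(0.567, 1.7452, -0.1565)  len=0.7787
  (v5,v7,v8) [-+-] → (-0.173566, 1.50457, -0.1565)–(-1.4845, 1.0786, -0.1565)  len=1.3784
  (v5,v8,v3) [--+] → (0.214164, 2.22936, -0.1565)–(0.784531, 2.41469, -0.1565)  len=0.5997
  (v3,v8,v6) [+-+] → (0.214164, 2.22936, -0.1565)–(-2.05399, 1.49236, -0.1565)  len=2.3849
  (v7,v10,v8) [++-] → (-1.4845, 0.299877, -0.1565)–(-1.4845, 1.0786, -0.1565)  len=0.7787
  (v8,v10,v11) [-+-] → (-1.4845, 0.299877, -0.1565)–(-1.4845, -1.0786, -0.1565)  len=1.3785
  (v8,v11,v6) [--+] → (-2.05399, 0.89261, -0.1565)–(-2.05399, 1.49236, -0.1565)  len=0.5998
  (v6,v11,v9) [+-+] → (-2.05399, 0.89261, -0.1565)–(-2.05399, -1.49236, -0.1565)  len=2.3850
  (v10,v13,v11) [++-] → (-0.743934, -1.31923, -0.1565)–(-1.4845, -1.0786, -0.1565)  len=0.7787
  (v11,v13,v14) [-+-] → (-0.743934, -1.31923, -0.1565)–(0.567, -1.7452, -0.1565)  len=1.3784
  (v11,v14,v9) [--+] → (-1.48363, -1.6777, -0.1565)–(-2.05399, -1.49236, -0.1565)  len=0.5997
  (v9,v14,v12) [+-+] → (-1.48363, -1.6777, -0.1565)–(0.784531, -2.41469, -0.1565)  len=2.3849
  (v13,v1,v14) [++-] → (1.02473, -1.1152, -0.1565)–(0.567, -1.7452, -0.1565)  len=0.7787
  (v14,v1,v2) [-+-] → (1.02473, -1.1152, -0.1565)–(1.835, 0, -0.1565)  len=1.3785
  (v14,v2,v12) [--+] → (1.13707, -1.92948, -0.1565)–(0.784531, -2.41469, -0.1565)  len=0.5998
  (v12,v2,v0) [+-+] → (1.13707, -1.92948, -0.1565)–(2.53893, 0, -0.1565)  len=2.3850

Chained into 2 loop(s):
  loop 1: 10 segments, perimeter = 10.7858
  loop 2: 10 segments, perimeter = 14.9234
Total perimeter = 25.709

loops=2 perimeter=25.709


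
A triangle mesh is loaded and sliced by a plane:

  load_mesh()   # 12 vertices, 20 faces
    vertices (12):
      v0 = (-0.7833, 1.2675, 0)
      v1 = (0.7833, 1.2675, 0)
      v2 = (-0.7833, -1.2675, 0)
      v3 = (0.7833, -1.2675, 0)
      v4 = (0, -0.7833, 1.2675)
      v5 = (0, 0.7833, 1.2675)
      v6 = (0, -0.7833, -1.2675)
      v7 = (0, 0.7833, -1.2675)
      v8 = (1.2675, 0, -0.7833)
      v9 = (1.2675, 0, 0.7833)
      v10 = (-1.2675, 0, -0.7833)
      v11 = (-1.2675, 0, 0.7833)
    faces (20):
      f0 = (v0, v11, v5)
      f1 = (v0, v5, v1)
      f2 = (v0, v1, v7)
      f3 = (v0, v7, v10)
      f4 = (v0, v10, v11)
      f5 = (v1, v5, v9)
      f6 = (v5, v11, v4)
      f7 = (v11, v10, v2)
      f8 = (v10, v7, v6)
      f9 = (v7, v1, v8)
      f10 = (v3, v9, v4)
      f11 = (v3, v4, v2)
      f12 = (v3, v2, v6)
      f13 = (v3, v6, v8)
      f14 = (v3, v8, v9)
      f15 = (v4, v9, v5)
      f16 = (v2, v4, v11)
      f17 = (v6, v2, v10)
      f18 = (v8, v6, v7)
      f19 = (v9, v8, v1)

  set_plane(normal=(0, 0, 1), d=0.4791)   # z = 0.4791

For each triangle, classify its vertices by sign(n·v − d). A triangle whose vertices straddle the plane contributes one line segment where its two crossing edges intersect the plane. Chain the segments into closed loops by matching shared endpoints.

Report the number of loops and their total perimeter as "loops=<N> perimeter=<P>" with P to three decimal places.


Straddling triangles (10 of 20):
  (v0,v11,v5) [-++] → (-1.07946, 0.492242, 0.4791)–(-0.487222, 1.08448, 0.4791)  len=0.8375
  (v0,v5,v1) [-+-] → (-0.487222, 1.08448, 0.4791)–(0.487222, 1.08448, 0.4791)  len=0.9744
  (v0,v10,v11) [--+] → (-1.2675, 0, 0.4791)–(-1.07946, 0.492242, 0.4791)  len=0.5269
  (v1,v5,v9) [-++] → (0.487222, 1.08448, 0.4791)–(1.07946, 0.492242, 0.4791)  len=0.8375
  (v11,v10,v2) [+--] → (-1.2675, 0, 0.4791)–(-1.07946, -0.492242, 0.4791)  len=0.5269
  (v3,v9,v4) [-++] → (1.07946, -0.492242, 0.4791)–(0.487222, -1.08448, 0.4791)  len=0.8375
  (v3,v4,v2) [-+-] → (0.487222, -1.08448, 0.4791)–(-0.487222, -1.08448, 0.4791)  len=0.9744
  (v3,v8,v9) [--+] → (1.2675, 0, 0.4791)–(1.07946, -0.492242, 0.4791)  len=0.5269
  (v2,v4,v11) [-++] → (-0.487222, -1.08448, 0.4791)–(-1.07946, -0.492242, 0.4791)  len=0.8375
  (v9,v8,v1) [+--] → (1.2675, 0, 0.4791)–(1.07946, 0.492242, 0.4791)  len=0.5269

Chained into 1 loop(s):
  loop 1: 10 segments, perimeter = 7.4068
Total perimeter = 7.407

loops=1 perimeter=7.407


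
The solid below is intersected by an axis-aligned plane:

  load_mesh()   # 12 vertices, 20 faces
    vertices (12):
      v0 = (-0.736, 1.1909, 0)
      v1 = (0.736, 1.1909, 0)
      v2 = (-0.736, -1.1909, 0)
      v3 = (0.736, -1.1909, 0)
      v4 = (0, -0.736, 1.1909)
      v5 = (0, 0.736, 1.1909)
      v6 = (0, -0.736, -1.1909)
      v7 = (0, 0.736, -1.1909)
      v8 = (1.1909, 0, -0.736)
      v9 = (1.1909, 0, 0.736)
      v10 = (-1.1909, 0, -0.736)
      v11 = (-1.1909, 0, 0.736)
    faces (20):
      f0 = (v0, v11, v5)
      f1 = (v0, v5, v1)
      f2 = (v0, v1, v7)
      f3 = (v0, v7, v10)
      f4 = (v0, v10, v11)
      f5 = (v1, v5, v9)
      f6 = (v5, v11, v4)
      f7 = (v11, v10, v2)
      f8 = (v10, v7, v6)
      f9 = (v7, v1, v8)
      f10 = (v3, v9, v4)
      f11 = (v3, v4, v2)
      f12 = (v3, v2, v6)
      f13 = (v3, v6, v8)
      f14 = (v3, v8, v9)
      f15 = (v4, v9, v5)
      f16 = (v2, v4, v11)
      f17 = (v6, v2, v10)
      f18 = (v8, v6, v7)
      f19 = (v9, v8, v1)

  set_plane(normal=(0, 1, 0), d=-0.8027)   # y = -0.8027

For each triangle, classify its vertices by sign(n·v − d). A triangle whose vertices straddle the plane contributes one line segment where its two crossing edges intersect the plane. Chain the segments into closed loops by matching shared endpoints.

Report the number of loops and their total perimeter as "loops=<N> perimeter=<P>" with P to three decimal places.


Straddling triangles (8 of 20):
  (v11,v10,v2) [++-] → (-0.884285, -0.8027, -0.239915)–(-0.884285, -0.8027, 0.239915)  len=0.4798
  (v3,v9,v4) [-++] → (0.884285, -0.8027, 0.239915)–(0.107916, -0.8027, 1.01628)  len=1.0980
  (v3,v4,v2) [-+-] → (0.107916, -0.8027, 1.01628)–(-0.107916, -0.8027, 1.01628)  len=0.2158
  (v3,v2,v6) [--+] → (-0.107916, -0.8027, -1.01628)–(0.107916, -0.8027, -1.01628)  len=0.2158
  (v3,v6,v8) [-++] → (0.107916, -0.8027, -1.01628)–(0.884285, -0.8027, -0.239915)  len=1.0980
  (v3,v8,v9) [-++] → (0.884285, -0.8027, -0.239915)–(0.884285, -0.8027, 0.239915)  len=0.4798
  (v2,v4,v11) [-++] → (-0.107916, -0.8027, 1.01628)–(-0.884285, -0.8027, 0.239915)  len=1.0980
  (v6,v2,v10) [+-+] → (-0.107916, -0.8027, -1.01628)–(-0.884285, -0.8027, -0.239915)  len=1.0980

Chained into 1 loop(s):
  loop 1: 8 segments, perimeter = 5.7831
Total perimeter = 5.783

loops=1 perimeter=5.783


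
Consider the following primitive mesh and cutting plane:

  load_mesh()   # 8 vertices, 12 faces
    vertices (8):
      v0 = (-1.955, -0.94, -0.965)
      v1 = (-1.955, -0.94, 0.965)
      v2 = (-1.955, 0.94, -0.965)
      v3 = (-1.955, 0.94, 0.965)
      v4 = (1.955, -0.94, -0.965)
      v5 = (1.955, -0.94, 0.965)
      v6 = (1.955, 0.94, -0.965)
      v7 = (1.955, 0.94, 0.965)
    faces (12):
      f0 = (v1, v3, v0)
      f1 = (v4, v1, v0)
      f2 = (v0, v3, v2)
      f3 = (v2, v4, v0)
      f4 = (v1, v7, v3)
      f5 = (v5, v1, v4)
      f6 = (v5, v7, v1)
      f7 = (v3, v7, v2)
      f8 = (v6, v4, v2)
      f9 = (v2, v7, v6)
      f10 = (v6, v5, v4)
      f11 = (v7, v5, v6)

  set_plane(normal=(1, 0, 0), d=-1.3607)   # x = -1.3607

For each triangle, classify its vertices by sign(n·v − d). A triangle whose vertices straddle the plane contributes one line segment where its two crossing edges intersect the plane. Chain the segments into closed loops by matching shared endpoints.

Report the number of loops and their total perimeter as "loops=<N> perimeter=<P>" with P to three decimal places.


loops=1 perimeter=7.620

Straddling triangles (8 of 12):
  (v4,v1,v0) [+--] → (-1.3607, -0.94, 0.67165)–(-1.3607, -0.94, -0.965)  len=1.6366
  (v2,v4,v0) [-+-] → (-1.3607, 0.65425, -0.965)–(-1.3607, -0.94, -0.965)  len=1.5942
  (v1,v7,v3) [-+-] → (-1.3607, -0.65425, 0.965)–(-1.3607, 0.94, 0.965)  len=1.5942
  (v5,v1,v4) [+-+] → (-1.3607, -0.94, 0.965)–(-1.3607, -0.94, 0.67165)  len=0.2934
  (v5,v7,v1) [++-] → (-1.3607, -0.65425, 0.965)–(-1.3607, -0.94, 0.965)  len=0.2858
  (v3,v7,v2) [-+-] → (-1.3607, 0.94, 0.965)–(-1.3607, 0.94, -0.67165)  len=1.6366
  (v6,v4,v2) [++-] → (-1.3607, 0.65425, -0.965)–(-1.3607, 0.94, -0.965)  len=0.2858
  (v2,v7,v6) [-++] → (-1.3607, 0.94, -0.67165)–(-1.3607, 0.94, -0.965)  len=0.2934

Chained into 1 loop(s):
  loop 1: 8 segments, perimeter = 7.6200
Total perimeter = 7.620


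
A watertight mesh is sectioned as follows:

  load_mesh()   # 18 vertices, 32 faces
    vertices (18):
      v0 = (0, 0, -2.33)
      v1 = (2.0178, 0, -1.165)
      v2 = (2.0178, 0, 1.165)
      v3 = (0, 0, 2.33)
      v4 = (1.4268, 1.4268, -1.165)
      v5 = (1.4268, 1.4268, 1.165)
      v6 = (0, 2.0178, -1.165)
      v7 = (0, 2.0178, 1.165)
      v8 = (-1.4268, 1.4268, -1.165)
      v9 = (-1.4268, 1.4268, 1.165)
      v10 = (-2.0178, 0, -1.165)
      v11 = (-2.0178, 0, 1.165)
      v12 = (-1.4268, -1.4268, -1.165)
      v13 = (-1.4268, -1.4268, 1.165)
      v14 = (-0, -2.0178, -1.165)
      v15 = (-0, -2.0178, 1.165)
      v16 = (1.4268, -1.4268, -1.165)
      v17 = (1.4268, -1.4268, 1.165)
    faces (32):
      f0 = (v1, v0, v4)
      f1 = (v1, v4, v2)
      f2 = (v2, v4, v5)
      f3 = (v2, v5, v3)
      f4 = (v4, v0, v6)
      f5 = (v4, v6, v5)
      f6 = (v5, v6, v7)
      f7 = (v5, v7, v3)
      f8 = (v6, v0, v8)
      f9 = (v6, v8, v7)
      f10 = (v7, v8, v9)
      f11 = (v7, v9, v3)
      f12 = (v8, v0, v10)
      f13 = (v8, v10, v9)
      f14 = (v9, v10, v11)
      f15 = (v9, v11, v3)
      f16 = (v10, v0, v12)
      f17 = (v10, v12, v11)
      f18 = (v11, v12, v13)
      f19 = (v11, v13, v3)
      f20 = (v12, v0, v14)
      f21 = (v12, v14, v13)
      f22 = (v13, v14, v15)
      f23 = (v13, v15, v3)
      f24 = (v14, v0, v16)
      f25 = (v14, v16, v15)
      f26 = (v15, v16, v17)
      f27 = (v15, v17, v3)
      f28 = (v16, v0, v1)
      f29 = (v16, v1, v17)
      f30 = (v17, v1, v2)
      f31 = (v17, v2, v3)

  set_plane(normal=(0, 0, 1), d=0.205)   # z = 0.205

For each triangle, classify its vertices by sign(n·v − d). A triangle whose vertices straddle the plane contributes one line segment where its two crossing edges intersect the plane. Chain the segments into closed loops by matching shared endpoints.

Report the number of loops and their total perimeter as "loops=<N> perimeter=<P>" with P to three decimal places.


Straddling triangles (16 of 32):
  (v1,v4,v2) [--+] → (1.7743, 0.587866, 0.205)–(2.0178, 0, 0.205)  len=0.6363
  (v2,v4,v5) [+-+] → (1.7743, 0.587866, 0.205)–(1.4268, 1.4268, 0.205)  len=0.9081
  (v4,v6,v5) [--+] → (0.838934, 1.6703, 0.205)–(1.4268, 1.4268, 0.205)  len=0.6363
  (v5,v6,v7) [+-+] → (0.838934, 1.6703, 0.205)–(0, 2.0178, 0.205)  len=0.9081
  (v6,v8,v7) [--+] → (-0.587866, 1.7743, 0.205)–(0, 2.0178, 0.205)  len=0.6363
  (v7,v8,v9) [+-+] → (-0.587866, 1.7743, 0.205)–(-1.4268, 1.4268, 0.205)  len=0.9081
  (v8,v10,v9) [--+] → (-1.6703, 0.838934, 0.205)–(-1.4268, 1.4268, 0.205)  len=0.6363
  (v9,v10,v11) [+-+] → (-1.6703, 0.838934, 0.205)–(-2.0178, 0, 0.205)  len=0.9081
  (v10,v12,v11) [--+] → (-1.7743, -0.587866, 0.205)–(-2.0178, 0, 0.205)  len=0.6363
  (v11,v12,v13) [+-+] → (-1.7743, -0.587866, 0.205)–(-1.4268, -1.4268, 0.205)  len=0.9081
  (v12,v14,v13) [--+] → (-0.838934, -1.6703, 0.205)–(-1.4268, -1.4268, 0.205)  len=0.6363
  (v13,v14,v15) [+-+] → (-0.838934, -1.6703, 0.205)–(0, -2.0178, 0.205)  len=0.9081
  (v14,v16,v15) [--+] → (0.587866, -1.7743, 0.205)–(0, -2.0178, 0.205)  len=0.6363
  (v15,v16,v17) [+-+] → (0.587866, -1.7743, 0.205)–(1.4268, -1.4268, 0.205)  len=0.9081
  (v16,v1,v17) [--+] → (1.6703, -0.838934, 0.205)–(1.4268, -1.4268, 0.205)  len=0.6363
  (v17,v1,v2) [+-+] → (1.6703, -0.838934, 0.205)–(2.0178, 0, 0.205)  len=0.9081

Chained into 1 loop(s):
  loop 1: 16 segments, perimeter = 12.3549
Total perimeter = 12.355

loops=1 perimeter=12.355


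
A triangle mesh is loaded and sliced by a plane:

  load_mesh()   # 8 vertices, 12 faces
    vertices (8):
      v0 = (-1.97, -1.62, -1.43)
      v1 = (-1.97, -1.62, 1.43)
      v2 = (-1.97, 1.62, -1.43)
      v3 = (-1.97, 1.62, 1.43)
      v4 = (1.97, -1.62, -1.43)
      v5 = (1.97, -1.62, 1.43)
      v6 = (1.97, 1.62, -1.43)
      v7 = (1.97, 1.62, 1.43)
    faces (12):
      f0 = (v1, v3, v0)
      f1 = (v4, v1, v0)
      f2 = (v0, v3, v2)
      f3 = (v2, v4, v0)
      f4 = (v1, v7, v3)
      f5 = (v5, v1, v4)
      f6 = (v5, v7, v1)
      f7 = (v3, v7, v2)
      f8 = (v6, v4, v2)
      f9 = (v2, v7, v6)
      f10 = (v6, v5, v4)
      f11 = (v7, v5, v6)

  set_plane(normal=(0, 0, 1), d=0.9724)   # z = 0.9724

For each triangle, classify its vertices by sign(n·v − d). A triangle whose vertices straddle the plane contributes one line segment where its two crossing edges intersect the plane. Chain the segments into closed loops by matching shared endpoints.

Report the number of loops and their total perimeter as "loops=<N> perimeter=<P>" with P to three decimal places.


Straddling triangles (8 of 12):
  (v1,v3,v0) [++-] → (-1.97, 1.1016, 0.9724)–(-1.97, -1.62, 0.9724)  len=2.7216
  (v4,v1,v0) [-+-] → (-1.3396, -1.62, 0.9724)–(-1.97, -1.62, 0.9724)  len=0.6304
  (v0,v3,v2) [-+-] → (-1.97, 1.1016, 0.9724)–(-1.97, 1.62, 0.9724)  len=0.5184
  (v5,v1,v4) [++-] → (-1.3396, -1.62, 0.9724)–(1.97, -1.62, 0.9724)  len=3.3096
  (v3,v7,v2) [++-] → (1.3396, 1.62, 0.9724)–(-1.97, 1.62, 0.9724)  len=3.3096
  (v2,v7,v6) [-+-] → (1.3396, 1.62, 0.9724)–(1.97, 1.62, 0.9724)  len=0.6304
  (v6,v5,v4) [-+-] → (1.97, -1.1016, 0.9724)–(1.97, -1.62, 0.9724)  len=0.5184
  (v7,v5,v6) [++-] → (1.97, -1.1016, 0.9724)–(1.97, 1.62, 0.9724)  len=2.7216

Chained into 1 loop(s):
  loop 1: 8 segments, perimeter = 14.3600
Total perimeter = 14.360

loops=1 perimeter=14.360


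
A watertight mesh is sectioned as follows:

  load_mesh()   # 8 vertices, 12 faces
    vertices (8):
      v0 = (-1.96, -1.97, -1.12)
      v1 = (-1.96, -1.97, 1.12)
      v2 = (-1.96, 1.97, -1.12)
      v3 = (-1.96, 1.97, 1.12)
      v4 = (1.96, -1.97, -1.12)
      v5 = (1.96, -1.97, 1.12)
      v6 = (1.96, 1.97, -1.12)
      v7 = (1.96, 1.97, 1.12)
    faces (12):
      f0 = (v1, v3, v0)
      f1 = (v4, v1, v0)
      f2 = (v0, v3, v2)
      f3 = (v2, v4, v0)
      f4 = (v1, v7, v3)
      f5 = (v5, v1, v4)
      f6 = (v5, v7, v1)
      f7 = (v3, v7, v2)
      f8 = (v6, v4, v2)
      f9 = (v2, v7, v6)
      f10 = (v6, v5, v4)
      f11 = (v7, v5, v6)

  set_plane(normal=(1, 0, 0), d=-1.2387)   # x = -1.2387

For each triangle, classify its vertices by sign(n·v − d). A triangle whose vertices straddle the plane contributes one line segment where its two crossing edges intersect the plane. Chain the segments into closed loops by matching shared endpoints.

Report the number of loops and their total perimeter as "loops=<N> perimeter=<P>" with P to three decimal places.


Straddling triangles (8 of 12):
  (v4,v1,v0) [+--] → (-1.2387, -1.97, 0.707829)–(-1.2387, -1.97, -1.12)  len=1.8278
  (v2,v4,v0) [-+-] → (-1.2387, 1.24502, -1.12)–(-1.2387, -1.97, -1.12)  len=3.2150
  (v1,v7,v3) [-+-] → (-1.2387, -1.24502, 1.12)–(-1.2387, 1.97, 1.12)  len=3.2150
  (v5,v1,v4) [+-+] → (-1.2387, -1.97, 1.12)–(-1.2387, -1.97, 0.707829)  len=0.4122
  (v5,v7,v1) [++-] → (-1.2387, -1.24502, 1.12)–(-1.2387, -1.97, 1.12)  len=0.7250
  (v3,v7,v2) [-+-] → (-1.2387, 1.97, 1.12)–(-1.2387, 1.97, -0.707829)  len=1.8278
  (v6,v4,v2) [++-] → (-1.2387, 1.24502, -1.12)–(-1.2387, 1.97, -1.12)  len=0.7250
  (v2,v7,v6) [-++] → (-1.2387, 1.97, -0.707829)–(-1.2387, 1.97, -1.12)  len=0.4122

Chained into 1 loop(s):
  loop 1: 8 segments, perimeter = 12.3600
Total perimeter = 12.360

loops=1 perimeter=12.360


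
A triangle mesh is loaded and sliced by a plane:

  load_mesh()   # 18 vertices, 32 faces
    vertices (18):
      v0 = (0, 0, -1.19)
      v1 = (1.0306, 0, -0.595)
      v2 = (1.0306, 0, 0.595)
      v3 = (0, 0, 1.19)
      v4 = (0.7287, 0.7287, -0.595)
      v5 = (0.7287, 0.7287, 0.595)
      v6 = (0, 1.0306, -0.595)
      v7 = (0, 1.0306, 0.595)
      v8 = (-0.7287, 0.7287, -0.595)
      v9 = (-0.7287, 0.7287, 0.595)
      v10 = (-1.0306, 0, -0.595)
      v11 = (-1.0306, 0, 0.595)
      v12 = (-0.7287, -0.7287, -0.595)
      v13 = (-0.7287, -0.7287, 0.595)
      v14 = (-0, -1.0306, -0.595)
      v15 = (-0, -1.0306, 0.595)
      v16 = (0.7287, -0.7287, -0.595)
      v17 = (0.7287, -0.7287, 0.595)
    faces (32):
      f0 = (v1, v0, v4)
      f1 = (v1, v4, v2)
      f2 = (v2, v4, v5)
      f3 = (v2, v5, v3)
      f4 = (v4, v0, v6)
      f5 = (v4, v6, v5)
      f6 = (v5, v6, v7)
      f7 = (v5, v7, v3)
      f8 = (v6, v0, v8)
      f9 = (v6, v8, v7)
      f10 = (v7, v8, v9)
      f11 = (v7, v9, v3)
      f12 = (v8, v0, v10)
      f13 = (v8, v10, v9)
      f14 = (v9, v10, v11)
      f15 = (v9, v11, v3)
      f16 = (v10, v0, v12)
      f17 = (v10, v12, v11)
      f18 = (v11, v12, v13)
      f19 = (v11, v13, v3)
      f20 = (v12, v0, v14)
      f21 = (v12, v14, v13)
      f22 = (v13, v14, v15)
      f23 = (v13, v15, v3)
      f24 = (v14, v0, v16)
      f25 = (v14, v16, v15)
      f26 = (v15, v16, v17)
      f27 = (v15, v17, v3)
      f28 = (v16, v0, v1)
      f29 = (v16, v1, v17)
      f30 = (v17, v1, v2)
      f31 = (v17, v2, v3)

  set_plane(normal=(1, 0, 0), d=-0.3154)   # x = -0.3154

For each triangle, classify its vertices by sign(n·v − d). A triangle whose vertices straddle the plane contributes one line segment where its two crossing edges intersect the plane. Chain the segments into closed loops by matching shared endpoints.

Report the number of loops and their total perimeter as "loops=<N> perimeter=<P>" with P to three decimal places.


Straddling triangles (12 of 32):
  (v6,v0,v8) [++-] → (-0.3154, 0.3154, -0.932469)–(-0.3154, 0.89993, -0.595)  len=0.6750
  (v6,v8,v7) [+-+] → (-0.3154, 0.89993, -0.595)–(-0.3154, 0.89993, 0.0799376)  len=0.6749
  (v7,v8,v9) [+--] → (-0.3154, 0.89993, 0.0799376)–(-0.3154, 0.89993, 0.595)  len=0.5151
  (v7,v9,v3) [+-+] → (-0.3154, 0.89993, 0.595)–(-0.3154, 0.3154, 0.932469)  len=0.6750
  (v8,v0,v10) [-+-] → (-0.3154, 0.3154, -0.932469)–(-0.3154, 0, -1.00791)  len=0.3243
  (v9,v11,v3) [--+] → (-0.3154, 0, 1.00791)–(-0.3154, 0.3154, 0.932469)  len=0.3243
  (v10,v0,v12) [-+-] → (-0.3154, 0, -1.00791)–(-0.3154, -0.3154, -0.932469)  len=0.3243
  (v11,v13,v3) [--+] → (-0.3154, -0.3154, 0.932469)–(-0.3154, 0, 1.00791)  len=0.3243
  (v12,v0,v14) [-++] → (-0.3154, -0.3154, -0.932469)–(-0.3154, -0.89993, -0.595)  len=0.6750
  (v12,v14,v13) [-+-] → (-0.3154, -0.89993, -0.595)–(-0.3154, -0.89993, -0.0799376)  len=0.5151
  (v13,v14,v15) [-++] → (-0.3154, -0.89993, -0.0799376)–(-0.3154, -0.89993, 0.595)  len=0.6749
  (v13,v15,v3) [-++] → (-0.3154, -0.89993, 0.595)–(-0.3154, -0.3154, 0.932469)  len=0.6750

Chained into 1 loop(s):
  loop 1: 12 segments, perimeter = 6.3770
Total perimeter = 6.377

loops=1 perimeter=6.377


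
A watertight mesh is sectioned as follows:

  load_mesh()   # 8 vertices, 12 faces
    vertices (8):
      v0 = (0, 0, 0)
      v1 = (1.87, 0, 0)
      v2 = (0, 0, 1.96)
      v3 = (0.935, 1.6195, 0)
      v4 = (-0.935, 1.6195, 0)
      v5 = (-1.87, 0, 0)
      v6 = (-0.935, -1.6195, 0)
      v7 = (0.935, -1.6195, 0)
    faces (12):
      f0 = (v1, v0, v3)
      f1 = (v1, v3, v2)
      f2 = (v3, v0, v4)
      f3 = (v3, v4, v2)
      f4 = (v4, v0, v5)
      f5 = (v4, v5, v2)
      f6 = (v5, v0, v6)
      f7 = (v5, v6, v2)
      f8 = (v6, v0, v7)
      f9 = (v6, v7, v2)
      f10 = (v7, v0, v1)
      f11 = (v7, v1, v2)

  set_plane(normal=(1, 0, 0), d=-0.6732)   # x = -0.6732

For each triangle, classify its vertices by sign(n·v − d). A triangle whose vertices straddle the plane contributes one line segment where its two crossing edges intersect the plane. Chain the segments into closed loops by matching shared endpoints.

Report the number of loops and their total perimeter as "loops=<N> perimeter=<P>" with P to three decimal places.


loops=1 perimeter=7.389

Straddling triangles (8 of 12):
  (v3,v0,v4) [++-] → (-0.6732, 1.16604, 0)–(-0.6732, 1.6195, 0)  len=0.4535
  (v3,v4,v2) [+-+] → (-0.6732, 1.6195, 0)–(-0.6732, 1.16604, 0.5488)  len=0.7119
  (v4,v0,v5) [-+-] → (-0.6732, 1.16604, 0)–(-0.6732, 0, 0)  len=1.1660
  (v4,v5,v2) [--+] → (-0.6732, 0, 1.2544)–(-0.6732, 1.16604, 0.5488)  len=1.3629
  (v5,v0,v6) [-+-] → (-0.6732, 0, 0)–(-0.6732, -1.16604, 0)  len=1.1660
  (v5,v6,v2) [--+] → (-0.6732, -1.16604, 0.5488)–(-0.6732, 0, 1.2544)  len=1.3629
  (v6,v0,v7) [-++] → (-0.6732, -1.16604, 0)–(-0.6732, -1.6195, 0)  len=0.4535
  (v6,v7,v2) [-++] → (-0.6732, -1.6195, 0)–(-0.6732, -1.16604, 0.5488)  len=0.7119

Chained into 1 loop(s):
  loop 1: 8 segments, perimeter = 7.3886
Total perimeter = 7.389
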